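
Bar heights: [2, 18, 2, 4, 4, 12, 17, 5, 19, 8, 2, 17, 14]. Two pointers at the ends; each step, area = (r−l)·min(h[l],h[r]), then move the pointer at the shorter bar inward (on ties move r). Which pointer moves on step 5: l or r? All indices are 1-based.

r

l=1 r=13: min(2,14)*12=24 best=24 *, l++
l=2 r=13: min(18,14)*11=154 best=154 *, r--
l=2 r=12: min(18,17)*10=170 best=170 *, r--
l=2 r=11: min(18,2)*9=18 best=170, r--
l=2 r=10: min(18,8)*8=64 best=170, r--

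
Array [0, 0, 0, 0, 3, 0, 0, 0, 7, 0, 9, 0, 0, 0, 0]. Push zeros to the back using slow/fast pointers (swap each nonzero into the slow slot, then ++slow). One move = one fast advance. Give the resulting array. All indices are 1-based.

[3, 7, 9, 0, 0, 0, 0, 0, 0, 0, 0, 0, 0, 0, 0]

(s=1,f=1) a[fast]=0 → fast++
(s=1,f=2) a[fast]=0 → fast++
(s=1,f=3) a[fast]=0 → fast++
(s=1,f=4) a[fast]=0 → fast++
(s=1,f=5) a[fast]=3≠0 swap→a[1]=3 → slow++,fast++
(s=2,f=6) a[fast]=0 → fast++
(s=2,f=7) a[fast]=0 → fast++
(s=2,f=8) a[fast]=0 → fast++
(s=2,f=9) a[fast]=7≠0 swap→a[2]=7 → slow++,fast++
(s=3,f=10) a[fast]=0 → fast++
(s=3,f=11) a[fast]=9≠0 swap→a[3]=9 → slow++,fast++
(s=4,f=12) a[fast]=0 → fast++
(s=4,f=13) a[fast]=0 → fast++
(s=4,f=14) a[fast]=0 → fast++
(s=4,f=15) a[fast]=0 → fast++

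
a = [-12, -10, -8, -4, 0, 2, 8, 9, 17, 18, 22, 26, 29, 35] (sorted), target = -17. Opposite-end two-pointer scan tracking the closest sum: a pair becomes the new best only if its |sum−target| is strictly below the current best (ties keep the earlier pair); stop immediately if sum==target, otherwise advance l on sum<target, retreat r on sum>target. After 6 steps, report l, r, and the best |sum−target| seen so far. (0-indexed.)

[0,13] -12+35=23 d=40 * → r--
[0,12] -12+29=17 d=34 * → r--
[0,11] -12+26=14 d=31 * → r--
[0,10] -12+22=10 d=27 * → r--
[0,9] -12+18=6 d=23 * → r--
[0,8] -12+17=5 d=22 * → r--

l=0, r=7, best |Δ|=22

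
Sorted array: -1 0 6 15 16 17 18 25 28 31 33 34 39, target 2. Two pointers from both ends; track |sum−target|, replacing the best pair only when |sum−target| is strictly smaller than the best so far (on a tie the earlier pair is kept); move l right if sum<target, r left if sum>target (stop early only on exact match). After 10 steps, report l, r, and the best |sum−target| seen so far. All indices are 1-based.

l=1, r=3, best |Δ|=12

l=1 r=13: -1+39=38 d=36 *, r--
l=1 r=12: -1+34=33 d=31 *, r--
l=1 r=11: -1+33=32 d=30 *, r--
l=1 r=10: -1+31=30 d=28 *, r--
l=1 r=9: -1+28=27 d=25 *, r--
l=1 r=8: -1+25=24 d=22 *, r--
l=1 r=7: -1+18=17 d=15 *, r--
l=1 r=6: -1+17=16 d=14 *, r--
l=1 r=5: -1+16=15 d=13 *, r--
l=1 r=4: -1+15=14 d=12 *, r--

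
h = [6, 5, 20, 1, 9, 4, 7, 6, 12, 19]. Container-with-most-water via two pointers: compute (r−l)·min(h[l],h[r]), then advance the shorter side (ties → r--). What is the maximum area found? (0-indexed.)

[0,9] min(6,19)*9=54 best=54 * → l++
[1,9] min(5,19)*8=40 best=54 → l++
[2,9] min(20,19)*7=133 best=133 * → r--
[2,8] min(20,12)*6=72 best=133 → r--
[2,7] min(20,6)*5=30 best=133 → r--
[2,6] min(20,7)*4=28 best=133 → r--
[2,5] min(20,4)*3=12 best=133 → r--
[2,4] min(20,9)*2=18 best=133 → r--
[2,3] min(20,1)*1=1 best=133 → r--

max area = 133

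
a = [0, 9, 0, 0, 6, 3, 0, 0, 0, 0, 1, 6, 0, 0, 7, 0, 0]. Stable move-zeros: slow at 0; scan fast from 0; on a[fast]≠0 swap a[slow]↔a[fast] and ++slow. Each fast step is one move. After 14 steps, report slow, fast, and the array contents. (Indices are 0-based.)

slow=5, fast=14, a=[9, 6, 3, 1, 6, 0, 0, 0, 0, 0, 0, 0, 0, 0, 7, 0, 0]

(s=0,f=0) a[fast]=0 → fast++
(s=0,f=1) a[fast]=9≠0 swap→a[0]=9 → slow++,fast++
(s=1,f=2) a[fast]=0 → fast++
(s=1,f=3) a[fast]=0 → fast++
(s=1,f=4) a[fast]=6≠0 swap→a[1]=6 → slow++,fast++
(s=2,f=5) a[fast]=3≠0 swap→a[2]=3 → slow++,fast++
(s=3,f=6) a[fast]=0 → fast++
(s=3,f=7) a[fast]=0 → fast++
(s=3,f=8) a[fast]=0 → fast++
(s=3,f=9) a[fast]=0 → fast++
(s=3,f=10) a[fast]=1≠0 swap→a[3]=1 → slow++,fast++
(s=4,f=11) a[fast]=6≠0 swap→a[4]=6 → slow++,fast++
(s=5,f=12) a[fast]=0 → fast++
(s=5,f=13) a[fast]=0 → fast++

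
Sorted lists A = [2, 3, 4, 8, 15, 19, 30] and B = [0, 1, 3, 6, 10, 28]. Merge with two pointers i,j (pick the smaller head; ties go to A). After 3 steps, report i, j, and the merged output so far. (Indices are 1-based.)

i=2, j=3, merged so far=[0, 1, 2]

[i=1,j=1] A[i]=2>B[j]=0 take 0 → j++
[i=1,j=2] A[i]=2>B[j]=1 take 1 → j++
[i=1,j=3] A[i]=2<=B[j]=3 take 2 → i++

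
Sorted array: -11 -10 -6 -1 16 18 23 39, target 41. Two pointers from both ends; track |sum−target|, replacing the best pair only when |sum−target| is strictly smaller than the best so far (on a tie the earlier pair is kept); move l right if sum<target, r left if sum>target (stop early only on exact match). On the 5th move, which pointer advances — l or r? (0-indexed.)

r

[0,7] -11+39=28 d=13 * → l++
[1,7] -10+39=29 d=12 * → l++
[2,7] -6+39=33 d=8 * → l++
[3,7] -1+39=38 d=3 * → l++
[4,7] 16+39=55 d=14 → r--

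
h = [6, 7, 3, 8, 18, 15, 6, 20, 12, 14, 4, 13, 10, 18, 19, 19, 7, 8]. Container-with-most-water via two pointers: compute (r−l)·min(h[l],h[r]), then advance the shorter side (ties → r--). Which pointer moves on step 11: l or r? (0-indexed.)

[0,17] min(6,8)*17=102 best=102 * → l++
[1,17] min(7,8)*16=112 best=112 * → l++
[2,17] min(3,8)*15=45 best=112 → l++
[3,17] min(8,8)*14=112 best=112 → r--
[3,16] min(8,7)*13=91 best=112 → r--
[3,15] min(8,19)*12=96 best=112 → l++
[4,15] min(18,19)*11=198 best=198 * → l++
[5,15] min(15,19)*10=150 best=198 → l++
[6,15] min(6,19)*9=54 best=198 → l++
[7,15] min(20,19)*8=152 best=198 → r--
[7,14] min(20,19)*7=133 best=198 → r--

r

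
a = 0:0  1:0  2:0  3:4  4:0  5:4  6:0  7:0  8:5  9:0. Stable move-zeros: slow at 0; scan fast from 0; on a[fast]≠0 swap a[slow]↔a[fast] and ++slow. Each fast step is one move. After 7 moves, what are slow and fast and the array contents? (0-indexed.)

slow=0 fast=0: a[fast]=0, fast++
slow=0 fast=1: a[fast]=0, fast++
slow=0 fast=2: a[fast]=0, fast++
slow=0 fast=3: a[fast]=4≠0 swap→a[0]=4, slow++,fast++
slow=1 fast=4: a[fast]=0, fast++
slow=1 fast=5: a[fast]=4≠0 swap→a[1]=4, slow++,fast++
slow=2 fast=6: a[fast]=0, fast++

slow=2, fast=7, a=[4, 4, 0, 0, 0, 0, 0, 0, 5, 0]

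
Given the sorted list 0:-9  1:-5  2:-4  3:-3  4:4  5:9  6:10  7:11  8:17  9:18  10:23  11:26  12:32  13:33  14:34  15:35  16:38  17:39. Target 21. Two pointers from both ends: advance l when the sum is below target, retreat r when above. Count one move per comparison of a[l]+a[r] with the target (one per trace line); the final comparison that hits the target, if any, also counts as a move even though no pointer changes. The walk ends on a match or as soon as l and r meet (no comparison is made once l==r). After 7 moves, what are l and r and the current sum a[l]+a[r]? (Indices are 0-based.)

[0,17] -9+39=30 >21 → r--
[0,16] -9+38=29 >21 → r--
[0,15] -9+35=26 >21 → r--
[0,14] -9+34=25 >21 → r--
[0,13] -9+33=24 >21 → r--
[0,12] -9+32=23 >21 → r--
[0,11] -9+26=17 <21 → l++

l=1, r=11, sum=21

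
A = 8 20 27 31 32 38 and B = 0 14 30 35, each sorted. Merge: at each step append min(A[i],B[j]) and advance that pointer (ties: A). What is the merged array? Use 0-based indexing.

i=0 j=0: A[i]=8>B[j]=0 take 0, j++
i=0 j=1: A[i]=8<=B[j]=14 take 8, i++
i=1 j=1: A[i]=20>B[j]=14 take 14, j++
i=1 j=2: A[i]=20<=B[j]=30 take 20, i++
i=2 j=2: A[i]=27<=B[j]=30 take 27, i++
i=3 j=2: A[i]=31>B[j]=30 take 30, j++
i=3 j=3: A[i]=31<=B[j]=35 take 31, i++
i=4 j=3: A[i]=32<=B[j]=35 take 32, i++
i=5 j=3: A[i]=38>B[j]=35 take 35, j++
i=5 j=4: B done, take A[i]=38, i++

[0, 8, 14, 20, 27, 30, 31, 32, 35, 38]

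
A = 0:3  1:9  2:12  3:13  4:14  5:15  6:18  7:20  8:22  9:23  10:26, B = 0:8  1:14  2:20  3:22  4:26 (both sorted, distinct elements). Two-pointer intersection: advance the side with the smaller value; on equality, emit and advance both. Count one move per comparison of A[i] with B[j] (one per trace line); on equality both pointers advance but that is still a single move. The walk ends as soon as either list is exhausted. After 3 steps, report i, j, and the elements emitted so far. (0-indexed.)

i=0 j=0: 3<8, i++
i=1 j=0: 9>8, j++
i=1 j=1: 9<14, i++

i=2, j=1, emitted=[]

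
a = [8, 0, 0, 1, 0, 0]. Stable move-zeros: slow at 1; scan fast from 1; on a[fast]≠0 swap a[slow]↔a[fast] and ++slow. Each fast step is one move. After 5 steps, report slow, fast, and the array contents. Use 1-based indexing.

slow=3, fast=6, a=[8, 1, 0, 0, 0, 0]

(s=1,f=1) a[fast]=8≠0 swap→a[1]=8 → slow++,fast++
(s=2,f=2) a[fast]=0 → fast++
(s=2,f=3) a[fast]=0 → fast++
(s=2,f=4) a[fast]=1≠0 swap→a[2]=1 → slow++,fast++
(s=3,f=5) a[fast]=0 → fast++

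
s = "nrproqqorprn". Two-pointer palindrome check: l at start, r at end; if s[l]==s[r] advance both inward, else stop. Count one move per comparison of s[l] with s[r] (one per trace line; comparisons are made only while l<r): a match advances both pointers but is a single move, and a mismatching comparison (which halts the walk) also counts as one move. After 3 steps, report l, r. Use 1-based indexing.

l=4, r=9

l=1 r=12: 'n'=='n', l++,r--
l=2 r=11: 'r'=='r', l++,r--
l=3 r=10: 'p'=='p', l++,r--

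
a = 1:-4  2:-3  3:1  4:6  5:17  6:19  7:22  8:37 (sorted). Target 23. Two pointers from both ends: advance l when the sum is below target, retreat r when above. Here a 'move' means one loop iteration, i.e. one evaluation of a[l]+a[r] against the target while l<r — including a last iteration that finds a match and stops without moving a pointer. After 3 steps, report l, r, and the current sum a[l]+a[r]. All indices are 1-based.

l=3, r=7, sum=23

l=1 r=8: -4+37=33 >23, r--
l=1 r=7: -4+22=18 <23, l++
l=2 r=7: -3+22=19 <23, l++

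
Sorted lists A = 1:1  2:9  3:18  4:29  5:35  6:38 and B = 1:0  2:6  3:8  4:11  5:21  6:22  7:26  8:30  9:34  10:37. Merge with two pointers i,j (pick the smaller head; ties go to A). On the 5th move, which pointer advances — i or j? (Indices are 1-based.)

i

[i=1,j=1] A[i]=1>B[j]=0 take 0 → j++
[i=1,j=2] A[i]=1<=B[j]=6 take 1 → i++
[i=2,j=2] A[i]=9>B[j]=6 take 6 → j++
[i=2,j=3] A[i]=9>B[j]=8 take 8 → j++
[i=2,j=4] A[i]=9<=B[j]=11 take 9 → i++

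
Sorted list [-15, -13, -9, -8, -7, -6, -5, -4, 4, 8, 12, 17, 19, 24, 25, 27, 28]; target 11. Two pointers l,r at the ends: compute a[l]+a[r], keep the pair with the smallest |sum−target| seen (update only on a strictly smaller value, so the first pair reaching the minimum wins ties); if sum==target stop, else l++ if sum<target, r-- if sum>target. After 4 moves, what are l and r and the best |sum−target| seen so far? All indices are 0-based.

[0,16] -15+28=13 d=2 * → r--
[0,15] -15+27=12 d=1 * → r--
[0,14] -15+25=10 d=1 → l++
[1,14] -13+25=12 d=1 → r--

l=1, r=13, best |Δ|=1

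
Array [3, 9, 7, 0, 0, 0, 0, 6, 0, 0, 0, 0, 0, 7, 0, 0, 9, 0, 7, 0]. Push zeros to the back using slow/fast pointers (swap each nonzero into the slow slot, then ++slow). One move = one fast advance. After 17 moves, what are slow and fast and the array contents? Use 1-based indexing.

(s=1,f=1) a[fast]=3≠0 swap→a[1]=3 → slow++,fast++
(s=2,f=2) a[fast]=9≠0 swap→a[2]=9 → slow++,fast++
(s=3,f=3) a[fast]=7≠0 swap→a[3]=7 → slow++,fast++
(s=4,f=4) a[fast]=0 → fast++
(s=4,f=5) a[fast]=0 → fast++
(s=4,f=6) a[fast]=0 → fast++
(s=4,f=7) a[fast]=0 → fast++
(s=4,f=8) a[fast]=6≠0 swap→a[4]=6 → slow++,fast++
(s=5,f=9) a[fast]=0 → fast++
(s=5,f=10) a[fast]=0 → fast++
(s=5,f=11) a[fast]=0 → fast++
(s=5,f=12) a[fast]=0 → fast++
(s=5,f=13) a[fast]=0 → fast++
(s=5,f=14) a[fast]=7≠0 swap→a[5]=7 → slow++,fast++
(s=6,f=15) a[fast]=0 → fast++
(s=6,f=16) a[fast]=0 → fast++
(s=6,f=17) a[fast]=9≠0 swap→a[6]=9 → slow++,fast++

slow=7, fast=18, a=[3, 9, 7, 6, 7, 9, 0, 0, 0, 0, 0, 0, 0, 0, 0, 0, 0, 0, 7, 0]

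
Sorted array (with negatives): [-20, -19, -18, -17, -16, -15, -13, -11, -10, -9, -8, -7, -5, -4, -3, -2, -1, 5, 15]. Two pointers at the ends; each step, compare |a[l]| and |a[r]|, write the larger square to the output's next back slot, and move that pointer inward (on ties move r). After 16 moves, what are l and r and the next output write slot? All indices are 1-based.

[1,19] |-20|>|15| out[19]=400 → l++
[2,19] |-19|>|15| out[18]=361 → l++
[3,19] |-18|>|15| out[17]=324 → l++
[4,19] |-17|>|15| out[16]=289 → l++
[5,19] |-16|>|15| out[15]=256 → l++
[6,19] |-15|<=|15| out[14]=225 → r--
[6,18] |-15|>|5| out[13]=225 → l++
[7,18] |-13|>|5| out[12]=169 → l++
[8,18] |-11|>|5| out[11]=121 → l++
[9,18] |-10|>|5| out[10]=100 → l++
[10,18] |-9|>|5| out[9]=81 → l++
[11,18] |-8|>|5| out[8]=64 → l++
[12,18] |-7|>|5| out[7]=49 → l++
[13,18] |-5|<=|5| out[6]=25 → r--
[13,17] |-5|>|-1| out[5]=25 → l++
[14,17] |-4|>|-1| out[4]=16 → l++

l=15, r=17, next write slot=3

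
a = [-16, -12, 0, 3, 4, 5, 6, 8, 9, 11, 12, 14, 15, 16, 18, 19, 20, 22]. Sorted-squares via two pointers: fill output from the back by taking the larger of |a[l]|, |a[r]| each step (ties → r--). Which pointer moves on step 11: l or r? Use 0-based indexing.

l=0 r=17: |-16|<=|22| out[17]=484, r--
l=0 r=16: |-16|<=|20| out[16]=400, r--
l=0 r=15: |-16|<=|19| out[15]=361, r--
l=0 r=14: |-16|<=|18| out[14]=324, r--
l=0 r=13: |-16|<=|16| out[13]=256, r--
l=0 r=12: |-16|>|15| out[12]=256, l++
l=1 r=12: |-12|<=|15| out[11]=225, r--
l=1 r=11: |-12|<=|14| out[10]=196, r--
l=1 r=10: |-12|<=|12| out[9]=144, r--
l=1 r=9: |-12|>|11| out[8]=144, l++
l=2 r=9: |0|<=|11| out[7]=121, r--

r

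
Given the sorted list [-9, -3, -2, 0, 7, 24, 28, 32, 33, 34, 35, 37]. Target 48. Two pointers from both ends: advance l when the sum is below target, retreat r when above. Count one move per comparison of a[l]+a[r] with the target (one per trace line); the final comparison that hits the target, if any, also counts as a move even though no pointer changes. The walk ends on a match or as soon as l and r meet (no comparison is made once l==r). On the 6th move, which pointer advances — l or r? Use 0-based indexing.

r

[0,11] -9+37=28 <48 → l++
[1,11] -3+37=34 <48 → l++
[2,11] -2+37=35 <48 → l++
[3,11] 0+37=37 <48 → l++
[4,11] 7+37=44 <48 → l++
[5,11] 24+37=61 >48 → r--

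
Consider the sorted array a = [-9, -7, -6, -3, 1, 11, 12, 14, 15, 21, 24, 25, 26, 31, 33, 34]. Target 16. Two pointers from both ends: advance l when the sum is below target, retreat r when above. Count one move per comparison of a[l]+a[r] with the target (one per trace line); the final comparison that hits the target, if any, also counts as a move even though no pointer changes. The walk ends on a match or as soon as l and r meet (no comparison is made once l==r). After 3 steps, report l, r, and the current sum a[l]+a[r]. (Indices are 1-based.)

l=1, r=13, sum=17

l=1 r=16: -9+34=25 >16, r--
l=1 r=15: -9+33=24 >16, r--
l=1 r=14: -9+31=22 >16, r--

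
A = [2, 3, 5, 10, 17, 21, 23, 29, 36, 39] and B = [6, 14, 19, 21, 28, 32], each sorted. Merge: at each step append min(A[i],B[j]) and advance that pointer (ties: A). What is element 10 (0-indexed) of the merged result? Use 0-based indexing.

i=0 j=0: A[i]=2<=B[j]=6 take 2, i++
i=1 j=0: A[i]=3<=B[j]=6 take 3, i++
i=2 j=0: A[i]=5<=B[j]=6 take 5, i++
i=3 j=0: A[i]=10>B[j]=6 take 6, j++
i=3 j=1: A[i]=10<=B[j]=14 take 10, i++
i=4 j=1: A[i]=17>B[j]=14 take 14, j++
i=4 j=2: A[i]=17<=B[j]=19 take 17, i++
i=5 j=2: A[i]=21>B[j]=19 take 19, j++
i=5 j=3: A[i]=21<=B[j]=21 take 21, i++
i=6 j=3: A[i]=23>B[j]=21 take 21, j++
i=6 j=4: A[i]=23<=B[j]=28 take 23, i++
i=7 j=4: A[i]=29>B[j]=28 take 28, j++
i=7 j=5: A[i]=29<=B[j]=32 take 29, i++
i=8 j=5: A[i]=36>B[j]=32 take 32, j++
i=8 j=6: B done, take A[i]=36, i++
i=9 j=6: B done, take A[i]=39, i++

merged[10] = 23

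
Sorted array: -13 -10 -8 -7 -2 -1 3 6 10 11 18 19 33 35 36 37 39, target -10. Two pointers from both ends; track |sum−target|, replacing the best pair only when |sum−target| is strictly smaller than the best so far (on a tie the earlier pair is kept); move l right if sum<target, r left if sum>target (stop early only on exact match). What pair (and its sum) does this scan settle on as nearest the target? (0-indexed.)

pair (-13, 3) with sum -10 (|Δ|=0)

[0,16] -13+39=26 d=36 * → r--
[0,15] -13+37=24 d=34 * → r--
[0,14] -13+36=23 d=33 * → r--
[0,13] -13+35=22 d=32 * → r--
[0,12] -13+33=20 d=30 * → r--
[0,11] -13+19=6 d=16 * → r--
[0,10] -13+18=5 d=15 * → r--
[0,9] -13+11=-2 d=8 * → r--
[0,8] -13+10=-3 d=7 * → r--
[0,7] -13+6=-7 d=3 * → r--
[0,6] -13+3=-10 d=0 * → stop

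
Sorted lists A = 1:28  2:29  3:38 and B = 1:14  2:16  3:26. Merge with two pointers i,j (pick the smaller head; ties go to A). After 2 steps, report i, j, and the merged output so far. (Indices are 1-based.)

i=1, j=3, merged so far=[14, 16]

i=1 j=1: A[i]=28>B[j]=14 take 14, j++
i=1 j=2: A[i]=28>B[j]=16 take 16, j++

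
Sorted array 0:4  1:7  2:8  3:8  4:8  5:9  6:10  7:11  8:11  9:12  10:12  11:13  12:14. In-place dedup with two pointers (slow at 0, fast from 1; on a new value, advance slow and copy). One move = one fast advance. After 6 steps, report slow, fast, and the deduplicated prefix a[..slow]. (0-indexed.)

slow=0 fast=1: a[fast]=7≠a[slow]=4 write a[1]=7, slow++,fast++
slow=1 fast=2: a[fast]=8≠a[slow]=7 write a[2]=8, slow++,fast++
slow=2 fast=3: a[fast]=8=a[slow] dup, fast++
slow=2 fast=4: a[fast]=8=a[slow] dup, fast++
slow=2 fast=5: a[fast]=9≠a[slow]=8 write a[3]=9, slow++,fast++
slow=3 fast=6: a[fast]=10≠a[slow]=9 write a[4]=10, slow++,fast++

slow=4, fast=7, prefix=[4, 7, 8, 9, 10]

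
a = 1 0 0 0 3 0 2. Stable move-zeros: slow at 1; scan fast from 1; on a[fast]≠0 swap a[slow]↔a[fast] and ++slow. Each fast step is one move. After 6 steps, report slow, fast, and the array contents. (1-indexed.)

slow=1 fast=1: a[fast]=1≠0 swap→a[1]=1, slow++,fast++
slow=2 fast=2: a[fast]=0, fast++
slow=2 fast=3: a[fast]=0, fast++
slow=2 fast=4: a[fast]=0, fast++
slow=2 fast=5: a[fast]=3≠0 swap→a[2]=3, slow++,fast++
slow=3 fast=6: a[fast]=0, fast++

slow=3, fast=7, a=[1, 3, 0, 0, 0, 0, 2]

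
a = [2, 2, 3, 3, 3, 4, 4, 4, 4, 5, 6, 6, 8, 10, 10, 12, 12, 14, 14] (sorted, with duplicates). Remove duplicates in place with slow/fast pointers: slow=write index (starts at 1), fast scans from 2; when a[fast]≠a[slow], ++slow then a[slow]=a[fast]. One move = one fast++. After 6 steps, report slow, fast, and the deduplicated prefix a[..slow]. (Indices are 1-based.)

slow=3, fast=8, prefix=[2, 3, 4]

slow=1 fast=2: a[fast]=2=a[slow] dup, fast++
slow=1 fast=3: a[fast]=3≠a[slow]=2 write a[2]=3, slow++,fast++
slow=2 fast=4: a[fast]=3=a[slow] dup, fast++
slow=2 fast=5: a[fast]=3=a[slow] dup, fast++
slow=2 fast=6: a[fast]=4≠a[slow]=3 write a[3]=4, slow++,fast++
slow=3 fast=7: a[fast]=4=a[slow] dup, fast++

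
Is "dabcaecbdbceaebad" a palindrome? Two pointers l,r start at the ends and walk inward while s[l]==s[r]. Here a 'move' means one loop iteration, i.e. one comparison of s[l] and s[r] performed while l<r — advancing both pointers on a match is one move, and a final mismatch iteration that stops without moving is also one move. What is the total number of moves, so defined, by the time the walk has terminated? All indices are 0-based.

4 moves

l=0 r=16: 'd'=='d', l++,r--
l=1 r=15: 'a'=='a', l++,r--
l=2 r=14: 'b'=='b', l++,r--
l=3 r=13: 'c'!='e', stop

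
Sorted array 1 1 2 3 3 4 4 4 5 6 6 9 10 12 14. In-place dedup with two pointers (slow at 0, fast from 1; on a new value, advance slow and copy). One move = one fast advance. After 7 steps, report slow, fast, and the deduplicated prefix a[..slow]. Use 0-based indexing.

(s=0,f=1) a[fast]=1=a[slow] dup → fast++
(s=0,f=2) a[fast]=2≠a[slow]=1 write a[1]=2 → slow++,fast++
(s=1,f=3) a[fast]=3≠a[slow]=2 write a[2]=3 → slow++,fast++
(s=2,f=4) a[fast]=3=a[slow] dup → fast++
(s=2,f=5) a[fast]=4≠a[slow]=3 write a[3]=4 → slow++,fast++
(s=3,f=6) a[fast]=4=a[slow] dup → fast++
(s=3,f=7) a[fast]=4=a[slow] dup → fast++

slow=3, fast=8, prefix=[1, 2, 3, 4]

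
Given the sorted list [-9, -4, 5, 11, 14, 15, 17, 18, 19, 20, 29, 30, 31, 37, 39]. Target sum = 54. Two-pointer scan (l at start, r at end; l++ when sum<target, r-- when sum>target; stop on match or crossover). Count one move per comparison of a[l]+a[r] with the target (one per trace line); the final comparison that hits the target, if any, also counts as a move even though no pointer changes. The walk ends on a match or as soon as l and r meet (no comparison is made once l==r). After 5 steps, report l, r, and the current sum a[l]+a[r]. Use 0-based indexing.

l=0 r=14: -9+39=30 <54, l++
l=1 r=14: -4+39=35 <54, l++
l=2 r=14: 5+39=44 <54, l++
l=3 r=14: 11+39=50 <54, l++
l=4 r=14: 14+39=53 <54, l++

l=5, r=14, sum=54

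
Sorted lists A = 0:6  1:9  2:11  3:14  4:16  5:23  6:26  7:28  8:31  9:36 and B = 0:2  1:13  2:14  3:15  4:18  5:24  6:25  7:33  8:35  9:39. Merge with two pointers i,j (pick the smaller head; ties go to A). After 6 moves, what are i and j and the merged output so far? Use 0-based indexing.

i=4, j=2, merged so far=[2, 6, 9, 11, 13, 14]

i=0 j=0: A[i]=6>B[j]=2 take 2, j++
i=0 j=1: A[i]=6<=B[j]=13 take 6, i++
i=1 j=1: A[i]=9<=B[j]=13 take 9, i++
i=2 j=1: A[i]=11<=B[j]=13 take 11, i++
i=3 j=1: A[i]=14>B[j]=13 take 13, j++
i=3 j=2: A[i]=14<=B[j]=14 take 14, i++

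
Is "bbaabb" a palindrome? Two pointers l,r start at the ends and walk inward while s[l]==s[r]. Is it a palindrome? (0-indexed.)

palindrome

[0,5] 'b'=='b' → l++,r--
[1,4] 'b'=='b' → l++,r--
[2,3] 'a'=='a' → l++,r--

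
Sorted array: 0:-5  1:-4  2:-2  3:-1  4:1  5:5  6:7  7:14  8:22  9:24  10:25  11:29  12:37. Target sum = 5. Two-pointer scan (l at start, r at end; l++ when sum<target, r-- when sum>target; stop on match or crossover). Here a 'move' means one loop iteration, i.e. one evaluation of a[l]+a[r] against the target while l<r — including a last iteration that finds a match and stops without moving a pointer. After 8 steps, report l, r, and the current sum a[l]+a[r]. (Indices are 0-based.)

l=2, r=6, sum=5

[0,12] -5+37=32 >5 → r--
[0,11] -5+29=24 >5 → r--
[0,10] -5+25=20 >5 → r--
[0,9] -5+24=19 >5 → r--
[0,8] -5+22=17 >5 → r--
[0,7] -5+14=9 >5 → r--
[0,6] -5+7=2 <5 → l++
[1,6] -4+7=3 <5 → l++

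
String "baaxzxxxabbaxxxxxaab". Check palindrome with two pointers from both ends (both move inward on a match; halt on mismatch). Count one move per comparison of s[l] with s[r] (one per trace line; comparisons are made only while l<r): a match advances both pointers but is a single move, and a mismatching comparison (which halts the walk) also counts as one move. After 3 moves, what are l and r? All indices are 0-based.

l=3, r=16

[0,19] 'b'=='b' → l++,r--
[1,18] 'a'=='a' → l++,r--
[2,17] 'a'=='a' → l++,r--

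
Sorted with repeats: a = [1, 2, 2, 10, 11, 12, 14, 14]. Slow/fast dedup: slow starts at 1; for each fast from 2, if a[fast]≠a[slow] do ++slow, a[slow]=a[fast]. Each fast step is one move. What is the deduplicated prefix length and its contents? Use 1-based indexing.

length 6; prefix = [1, 2, 10, 11, 12, 14]

slow=1 fast=2: a[fast]=2≠a[slow]=1 write a[2]=2, slow++,fast++
slow=2 fast=3: a[fast]=2=a[slow] dup, fast++
slow=2 fast=4: a[fast]=10≠a[slow]=2 write a[3]=10, slow++,fast++
slow=3 fast=5: a[fast]=11≠a[slow]=10 write a[4]=11, slow++,fast++
slow=4 fast=6: a[fast]=12≠a[slow]=11 write a[5]=12, slow++,fast++
slow=5 fast=7: a[fast]=14≠a[slow]=12 write a[6]=14, slow++,fast++
slow=6 fast=8: a[fast]=14=a[slow] dup, fast++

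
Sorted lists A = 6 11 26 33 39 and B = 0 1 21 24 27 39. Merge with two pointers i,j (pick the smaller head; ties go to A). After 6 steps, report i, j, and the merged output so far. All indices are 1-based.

i=3, j=5, merged so far=[0, 1, 6, 11, 21, 24]

i=1 j=1: A[i]=6>B[j]=0 take 0, j++
i=1 j=2: A[i]=6>B[j]=1 take 1, j++
i=1 j=3: A[i]=6<=B[j]=21 take 6, i++
i=2 j=3: A[i]=11<=B[j]=21 take 11, i++
i=3 j=3: A[i]=26>B[j]=21 take 21, j++
i=3 j=4: A[i]=26>B[j]=24 take 24, j++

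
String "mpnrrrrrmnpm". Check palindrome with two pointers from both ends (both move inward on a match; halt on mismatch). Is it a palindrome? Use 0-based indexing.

not a palindrome (mismatch at 3,8)

l=0 r=11: 'm'=='m', l++,r--
l=1 r=10: 'p'=='p', l++,r--
l=2 r=9: 'n'=='n', l++,r--
l=3 r=8: 'r'!='m', stop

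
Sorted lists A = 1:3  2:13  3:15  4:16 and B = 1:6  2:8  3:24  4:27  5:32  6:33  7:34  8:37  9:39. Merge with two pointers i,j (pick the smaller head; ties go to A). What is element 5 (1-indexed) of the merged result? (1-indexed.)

i=1 j=1: A[i]=3<=B[j]=6 take 3, i++
i=2 j=1: A[i]=13>B[j]=6 take 6, j++
i=2 j=2: A[i]=13>B[j]=8 take 8, j++
i=2 j=3: A[i]=13<=B[j]=24 take 13, i++
i=3 j=3: A[i]=15<=B[j]=24 take 15, i++
i=4 j=3: A[i]=16<=B[j]=24 take 16, i++
i=5 j=3: A done, take B[j]=24, j++
i=5 j=4: A done, take B[j]=27, j++
i=5 j=5: A done, take B[j]=32, j++
i=5 j=6: A done, take B[j]=33, j++
i=5 j=7: A done, take B[j]=34, j++
i=5 j=8: A done, take B[j]=37, j++
i=5 j=9: A done, take B[j]=39, j++

merged[5] = 15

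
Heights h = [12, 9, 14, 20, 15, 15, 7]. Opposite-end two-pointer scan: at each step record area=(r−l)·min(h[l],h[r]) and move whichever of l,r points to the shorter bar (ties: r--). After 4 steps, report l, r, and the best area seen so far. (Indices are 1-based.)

l=1 r=7: min(12,7)*6=42 best=42 *, r--
l=1 r=6: min(12,15)*5=60 best=60 *, l++
l=2 r=6: min(9,15)*4=36 best=60, l++
l=3 r=6: min(14,15)*3=42 best=60, l++

l=4, r=6, best area=60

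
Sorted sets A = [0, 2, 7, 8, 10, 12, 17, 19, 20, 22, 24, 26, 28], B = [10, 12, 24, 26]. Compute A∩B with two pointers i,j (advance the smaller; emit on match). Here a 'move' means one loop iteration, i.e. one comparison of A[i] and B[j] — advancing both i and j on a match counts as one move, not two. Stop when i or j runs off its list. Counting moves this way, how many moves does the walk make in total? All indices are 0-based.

12 moves

i=0 j=0: 0<10, i++
i=1 j=0: 2<10, i++
i=2 j=0: 7<10, i++
i=3 j=0: 8<10, i++
i=4 j=0: 10==10 emit, i++,j++
i=5 j=1: 12==12 emit, i++,j++
i=6 j=2: 17<24, i++
i=7 j=2: 19<24, i++
i=8 j=2: 20<24, i++
i=9 j=2: 22<24, i++
i=10 j=2: 24==24 emit, i++,j++
i=11 j=3: 26==26 emit, i++,j++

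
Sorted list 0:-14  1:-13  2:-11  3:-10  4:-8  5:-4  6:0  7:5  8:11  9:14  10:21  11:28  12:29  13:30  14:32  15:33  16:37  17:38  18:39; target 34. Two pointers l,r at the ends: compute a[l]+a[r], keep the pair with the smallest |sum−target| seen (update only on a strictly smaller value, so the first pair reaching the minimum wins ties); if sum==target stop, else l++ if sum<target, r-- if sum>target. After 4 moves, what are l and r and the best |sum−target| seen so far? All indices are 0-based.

[0,18] -14+39=25 d=9 * → l++
[1,18] -13+39=26 d=8 * → l++
[2,18] -11+39=28 d=6 * → l++
[3,18] -10+39=29 d=5 * → l++

l=4, r=18, best |Δ|=5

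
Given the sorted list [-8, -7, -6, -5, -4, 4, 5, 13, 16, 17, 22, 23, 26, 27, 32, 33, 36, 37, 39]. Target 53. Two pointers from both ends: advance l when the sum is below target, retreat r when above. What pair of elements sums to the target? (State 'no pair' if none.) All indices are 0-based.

(16, 37)

l=0 r=18: -8+39=31 <53, l++
l=1 r=18: -7+39=32 <53, l++
l=2 r=18: -6+39=33 <53, l++
l=3 r=18: -5+39=34 <53, l++
l=4 r=18: -4+39=35 <53, l++
l=5 r=18: 4+39=43 <53, l++
l=6 r=18: 5+39=44 <53, l++
l=7 r=18: 13+39=52 <53, l++
l=8 r=18: 16+39=55 >53, r--
l=8 r=17: 16+37=53, found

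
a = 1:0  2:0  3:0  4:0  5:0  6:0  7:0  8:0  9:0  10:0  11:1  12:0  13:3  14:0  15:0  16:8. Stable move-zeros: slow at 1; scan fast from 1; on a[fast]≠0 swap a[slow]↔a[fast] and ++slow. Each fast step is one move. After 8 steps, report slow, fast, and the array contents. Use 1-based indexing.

(s=1,f=1) a[fast]=0 → fast++
(s=1,f=2) a[fast]=0 → fast++
(s=1,f=3) a[fast]=0 → fast++
(s=1,f=4) a[fast]=0 → fast++
(s=1,f=5) a[fast]=0 → fast++
(s=1,f=6) a[fast]=0 → fast++
(s=1,f=7) a[fast]=0 → fast++
(s=1,f=8) a[fast]=0 → fast++

slow=1, fast=9, a=[0, 0, 0, 0, 0, 0, 0, 0, 0, 0, 1, 0, 3, 0, 0, 8]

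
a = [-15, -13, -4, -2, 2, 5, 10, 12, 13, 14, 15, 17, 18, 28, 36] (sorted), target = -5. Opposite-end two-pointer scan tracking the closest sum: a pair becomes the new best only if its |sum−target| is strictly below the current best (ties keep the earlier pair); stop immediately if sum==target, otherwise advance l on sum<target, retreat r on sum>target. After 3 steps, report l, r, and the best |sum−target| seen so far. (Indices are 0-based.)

l=0 r=14: -15+36=21 d=26 *, r--
l=0 r=13: -15+28=13 d=18 *, r--
l=0 r=12: -15+18=3 d=8 *, r--

l=0, r=11, best |Δ|=8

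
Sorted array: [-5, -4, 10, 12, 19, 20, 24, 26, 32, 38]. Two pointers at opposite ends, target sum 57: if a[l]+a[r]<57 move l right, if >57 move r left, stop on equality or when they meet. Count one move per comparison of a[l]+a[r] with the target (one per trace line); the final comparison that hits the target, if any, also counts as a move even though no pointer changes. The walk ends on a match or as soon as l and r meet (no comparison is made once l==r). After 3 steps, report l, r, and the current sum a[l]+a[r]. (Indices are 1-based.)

l=4, r=10, sum=50

[1,10] -5+38=33 <57 → l++
[2,10] -4+38=34 <57 → l++
[3,10] 10+38=48 <57 → l++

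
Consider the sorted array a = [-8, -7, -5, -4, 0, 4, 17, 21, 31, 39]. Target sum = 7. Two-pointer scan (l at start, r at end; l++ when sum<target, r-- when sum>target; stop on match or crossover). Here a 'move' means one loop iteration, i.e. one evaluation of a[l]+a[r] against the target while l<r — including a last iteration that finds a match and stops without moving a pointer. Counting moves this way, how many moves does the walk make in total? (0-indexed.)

l=0 r=9: -8+39=31 >7, r--
l=0 r=8: -8+31=23 >7, r--
l=0 r=7: -8+21=13 >7, r--
l=0 r=6: -8+17=9 >7, r--
l=0 r=5: -8+4=-4 <7, l++
l=1 r=5: -7+4=-3 <7, l++
l=2 r=5: -5+4=-1 <7, l++
l=3 r=5: -4+4=0 <7, l++
l=4 r=5: 0+4=4 <7, l++

9 moves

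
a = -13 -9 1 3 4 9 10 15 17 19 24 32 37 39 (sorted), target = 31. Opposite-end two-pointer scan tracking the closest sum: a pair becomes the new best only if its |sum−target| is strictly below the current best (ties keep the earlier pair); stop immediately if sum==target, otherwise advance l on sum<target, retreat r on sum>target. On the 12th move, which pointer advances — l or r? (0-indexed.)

l=0 r=13: -13+39=26 d=5 *, l++
l=1 r=13: -9+39=30 d=1 *, l++
l=2 r=13: 1+39=40 d=9, r--
l=2 r=12: 1+37=38 d=7, r--
l=2 r=11: 1+32=33 d=2, r--
l=2 r=10: 1+24=25 d=6, l++
l=3 r=10: 3+24=27 d=4, l++
l=4 r=10: 4+24=28 d=3, l++
l=5 r=10: 9+24=33 d=2, r--
l=5 r=9: 9+19=28 d=3, l++
l=6 r=9: 10+19=29 d=2, l++
l=7 r=9: 15+19=34 d=3, r--

r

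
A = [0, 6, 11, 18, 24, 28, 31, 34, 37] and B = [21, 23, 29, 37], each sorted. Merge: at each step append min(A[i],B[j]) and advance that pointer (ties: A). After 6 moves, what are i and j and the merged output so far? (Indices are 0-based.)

[i=0,j=0] A[i]=0<=B[j]=21 take 0 → i++
[i=1,j=0] A[i]=6<=B[j]=21 take 6 → i++
[i=2,j=0] A[i]=11<=B[j]=21 take 11 → i++
[i=3,j=0] A[i]=18<=B[j]=21 take 18 → i++
[i=4,j=0] A[i]=24>B[j]=21 take 21 → j++
[i=4,j=1] A[i]=24>B[j]=23 take 23 → j++

i=4, j=2, merged so far=[0, 6, 11, 18, 21, 23]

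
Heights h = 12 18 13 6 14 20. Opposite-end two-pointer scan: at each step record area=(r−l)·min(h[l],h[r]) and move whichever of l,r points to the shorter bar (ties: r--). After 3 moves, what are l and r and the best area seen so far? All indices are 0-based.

l=0 r=5: min(12,20)*5=60 best=60 *, l++
l=1 r=5: min(18,20)*4=72 best=72 *, l++
l=2 r=5: min(13,20)*3=39 best=72, l++

l=3, r=5, best area=72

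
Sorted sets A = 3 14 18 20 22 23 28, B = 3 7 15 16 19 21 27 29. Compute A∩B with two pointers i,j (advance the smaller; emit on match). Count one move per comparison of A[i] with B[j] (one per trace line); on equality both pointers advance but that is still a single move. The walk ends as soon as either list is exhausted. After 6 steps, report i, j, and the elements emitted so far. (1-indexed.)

i=4, j=5, emitted=[3]

i=1 j=1: 3==3 emit, i++,j++
i=2 j=2: 14>7, j++
i=2 j=3: 14<15, i++
i=3 j=3: 18>15, j++
i=3 j=4: 18>16, j++
i=3 j=5: 18<19, i++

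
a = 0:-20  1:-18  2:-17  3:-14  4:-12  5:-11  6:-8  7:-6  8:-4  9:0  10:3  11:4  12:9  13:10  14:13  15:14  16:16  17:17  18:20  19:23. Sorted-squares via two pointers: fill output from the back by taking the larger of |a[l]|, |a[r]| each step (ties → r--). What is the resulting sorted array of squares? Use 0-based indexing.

[0, 9, 16, 16, 36, 64, 81, 100, 121, 144, 169, 196, 196, 256, 289, 289, 324, 400, 400, 529]

[0,19] |-20|<=|23| out[19]=529 → r--
[0,18] |-20|<=|20| out[18]=400 → r--
[0,17] |-20|>|17| out[17]=400 → l++
[1,17] |-18|>|17| out[16]=324 → l++
[2,17] |-17|<=|17| out[15]=289 → r--
[2,16] |-17|>|16| out[14]=289 → l++
[3,16] |-14|<=|16| out[13]=256 → r--
[3,15] |-14|<=|14| out[12]=196 → r--
[3,14] |-14|>|13| out[11]=196 → l++
[4,14] |-12|<=|13| out[10]=169 → r--
[4,13] |-12|>|10| out[9]=144 → l++
[5,13] |-11|>|10| out[8]=121 → l++
[6,13] |-8|<=|10| out[7]=100 → r--
[6,12] |-8|<=|9| out[6]=81 → r--
[6,11] |-8|>|4| out[5]=64 → l++
[7,11] |-6|>|4| out[4]=36 → l++
[8,11] |-4|<=|4| out[3]=16 → r--
[8,10] |-4|>|3| out[2]=16 → l++
[9,10] |0|<=|3| out[1]=9 → r--
[9,9] |0|<=|0| out[0]=0 → r--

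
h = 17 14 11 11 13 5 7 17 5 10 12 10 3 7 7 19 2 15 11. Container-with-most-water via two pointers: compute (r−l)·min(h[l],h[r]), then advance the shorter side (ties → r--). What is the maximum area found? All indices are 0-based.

max area = 255

l=0 r=18: min(17,11)*18=198 best=198 *, r--
l=0 r=17: min(17,15)*17=255 best=255 *, r--
l=0 r=16: min(17,2)*16=32 best=255, r--
l=0 r=15: min(17,19)*15=255 best=255, l++
l=1 r=15: min(14,19)*14=196 best=255, l++
l=2 r=15: min(11,19)*13=143 best=255, l++
l=3 r=15: min(11,19)*12=132 best=255, l++
l=4 r=15: min(13,19)*11=143 best=255, l++
l=5 r=15: min(5,19)*10=50 best=255, l++
l=6 r=15: min(7,19)*9=63 best=255, l++
l=7 r=15: min(17,19)*8=136 best=255, l++
l=8 r=15: min(5,19)*7=35 best=255, l++
l=9 r=15: min(10,19)*6=60 best=255, l++
l=10 r=15: min(12,19)*5=60 best=255, l++
l=11 r=15: min(10,19)*4=40 best=255, l++
l=12 r=15: min(3,19)*3=9 best=255, l++
l=13 r=15: min(7,19)*2=14 best=255, l++
l=14 r=15: min(7,19)*1=7 best=255, l++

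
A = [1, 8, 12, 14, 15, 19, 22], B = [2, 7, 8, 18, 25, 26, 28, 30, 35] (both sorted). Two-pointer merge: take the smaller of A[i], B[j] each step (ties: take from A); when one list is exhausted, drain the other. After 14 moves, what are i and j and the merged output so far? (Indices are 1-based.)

i=8, j=8, merged so far=[1, 2, 7, 8, 8, 12, 14, 15, 18, 19, 22, 25, 26, 28]

i=1 j=1: A[i]=1<=B[j]=2 take 1, i++
i=2 j=1: A[i]=8>B[j]=2 take 2, j++
i=2 j=2: A[i]=8>B[j]=7 take 7, j++
i=2 j=3: A[i]=8<=B[j]=8 take 8, i++
i=3 j=3: A[i]=12>B[j]=8 take 8, j++
i=3 j=4: A[i]=12<=B[j]=18 take 12, i++
i=4 j=4: A[i]=14<=B[j]=18 take 14, i++
i=5 j=4: A[i]=15<=B[j]=18 take 15, i++
i=6 j=4: A[i]=19>B[j]=18 take 18, j++
i=6 j=5: A[i]=19<=B[j]=25 take 19, i++
i=7 j=5: A[i]=22<=B[j]=25 take 22, i++
i=8 j=5: A done, take B[j]=25, j++
i=8 j=6: A done, take B[j]=26, j++
i=8 j=7: A done, take B[j]=28, j++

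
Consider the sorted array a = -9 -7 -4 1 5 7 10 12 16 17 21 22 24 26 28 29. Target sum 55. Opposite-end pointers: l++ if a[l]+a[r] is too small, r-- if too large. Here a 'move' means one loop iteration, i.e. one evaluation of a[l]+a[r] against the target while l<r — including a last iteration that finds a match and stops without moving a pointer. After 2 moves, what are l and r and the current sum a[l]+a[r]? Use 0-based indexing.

l=2, r=15, sum=25

l=0 r=15: -9+29=20 <55, l++
l=1 r=15: -7+29=22 <55, l++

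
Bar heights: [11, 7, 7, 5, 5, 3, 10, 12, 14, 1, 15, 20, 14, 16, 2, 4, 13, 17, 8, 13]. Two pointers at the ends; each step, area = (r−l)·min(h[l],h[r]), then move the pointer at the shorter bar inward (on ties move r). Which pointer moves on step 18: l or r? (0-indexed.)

r

l=0 r=19: min(11,13)*19=209 best=209 *, l++
l=1 r=19: min(7,13)*18=126 best=209, l++
l=2 r=19: min(7,13)*17=119 best=209, l++
l=3 r=19: min(5,13)*16=80 best=209, l++
l=4 r=19: min(5,13)*15=75 best=209, l++
l=5 r=19: min(3,13)*14=42 best=209, l++
l=6 r=19: min(10,13)*13=130 best=209, l++
l=7 r=19: min(12,13)*12=144 best=209, l++
l=8 r=19: min(14,13)*11=143 best=209, r--
l=8 r=18: min(14,8)*10=80 best=209, r--
l=8 r=17: min(14,17)*9=126 best=209, l++
l=9 r=17: min(1,17)*8=8 best=209, l++
l=10 r=17: min(15,17)*7=105 best=209, l++
l=11 r=17: min(20,17)*6=102 best=209, r--
l=11 r=16: min(20,13)*5=65 best=209, r--
l=11 r=15: min(20,4)*4=16 best=209, r--
l=11 r=14: min(20,2)*3=6 best=209, r--
l=11 r=13: min(20,16)*2=32 best=209, r--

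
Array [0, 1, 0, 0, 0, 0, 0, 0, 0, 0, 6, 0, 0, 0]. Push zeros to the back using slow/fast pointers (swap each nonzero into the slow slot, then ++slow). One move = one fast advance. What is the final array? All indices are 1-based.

[1, 6, 0, 0, 0, 0, 0, 0, 0, 0, 0, 0, 0, 0]

(s=1,f=1) a[fast]=0 → fast++
(s=1,f=2) a[fast]=1≠0 swap→a[1]=1 → slow++,fast++
(s=2,f=3) a[fast]=0 → fast++
(s=2,f=4) a[fast]=0 → fast++
(s=2,f=5) a[fast]=0 → fast++
(s=2,f=6) a[fast]=0 → fast++
(s=2,f=7) a[fast]=0 → fast++
(s=2,f=8) a[fast]=0 → fast++
(s=2,f=9) a[fast]=0 → fast++
(s=2,f=10) a[fast]=0 → fast++
(s=2,f=11) a[fast]=6≠0 swap→a[2]=6 → slow++,fast++
(s=3,f=12) a[fast]=0 → fast++
(s=3,f=13) a[fast]=0 → fast++
(s=3,f=14) a[fast]=0 → fast++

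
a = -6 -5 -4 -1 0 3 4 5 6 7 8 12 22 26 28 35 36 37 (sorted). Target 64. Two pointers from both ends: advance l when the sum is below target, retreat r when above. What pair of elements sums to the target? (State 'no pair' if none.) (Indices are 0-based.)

(28, 36)

l=0 r=17: -6+37=31 <64, l++
l=1 r=17: -5+37=32 <64, l++
l=2 r=17: -4+37=33 <64, l++
l=3 r=17: -1+37=36 <64, l++
l=4 r=17: 0+37=37 <64, l++
l=5 r=17: 3+37=40 <64, l++
l=6 r=17: 4+37=41 <64, l++
l=7 r=17: 5+37=42 <64, l++
l=8 r=17: 6+37=43 <64, l++
l=9 r=17: 7+37=44 <64, l++
l=10 r=17: 8+37=45 <64, l++
l=11 r=17: 12+37=49 <64, l++
l=12 r=17: 22+37=59 <64, l++
l=13 r=17: 26+37=63 <64, l++
l=14 r=17: 28+37=65 >64, r--
l=14 r=16: 28+36=64, found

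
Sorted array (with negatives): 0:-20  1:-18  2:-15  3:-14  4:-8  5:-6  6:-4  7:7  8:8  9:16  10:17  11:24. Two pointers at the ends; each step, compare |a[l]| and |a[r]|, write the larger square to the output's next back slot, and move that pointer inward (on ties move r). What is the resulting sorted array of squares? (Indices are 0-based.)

[16, 36, 49, 64, 64, 196, 225, 256, 289, 324, 400, 576]

[0,11] |-20|<=|24| out[11]=576 → r--
[0,10] |-20|>|17| out[10]=400 → l++
[1,10] |-18|>|17| out[9]=324 → l++
[2,10] |-15|<=|17| out[8]=289 → r--
[2,9] |-15|<=|16| out[7]=256 → r--
[2,8] |-15|>|8| out[6]=225 → l++
[3,8] |-14|>|8| out[5]=196 → l++
[4,8] |-8|<=|8| out[4]=64 → r--
[4,7] |-8|>|7| out[3]=64 → l++
[5,7] |-6|<=|7| out[2]=49 → r--
[5,6] |-6|>|-4| out[1]=36 → l++
[6,6] |-4|<=|-4| out[0]=16 → r--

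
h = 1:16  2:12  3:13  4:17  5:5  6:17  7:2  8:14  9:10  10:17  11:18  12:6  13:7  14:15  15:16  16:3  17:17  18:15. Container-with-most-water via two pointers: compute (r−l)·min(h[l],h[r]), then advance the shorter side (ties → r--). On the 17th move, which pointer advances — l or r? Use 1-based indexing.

l

[1,18] min(16,15)*17=255 best=255 * → r--
[1,17] min(16,17)*16=256 best=256 * → l++
[2,17] min(12,17)*15=180 best=256 → l++
[3,17] min(13,17)*14=182 best=256 → l++
[4,17] min(17,17)*13=221 best=256 → r--
[4,16] min(17,3)*12=36 best=256 → r--
[4,15] min(17,16)*11=176 best=256 → r--
[4,14] min(17,15)*10=150 best=256 → r--
[4,13] min(17,7)*9=63 best=256 → r--
[4,12] min(17,6)*8=48 best=256 → r--
[4,11] min(17,18)*7=119 best=256 → l++
[5,11] min(5,18)*6=30 best=256 → l++
[6,11] min(17,18)*5=85 best=256 → l++
[7,11] min(2,18)*4=8 best=256 → l++
[8,11] min(14,18)*3=42 best=256 → l++
[9,11] min(10,18)*2=20 best=256 → l++
[10,11] min(17,18)*1=17 best=256 → l++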